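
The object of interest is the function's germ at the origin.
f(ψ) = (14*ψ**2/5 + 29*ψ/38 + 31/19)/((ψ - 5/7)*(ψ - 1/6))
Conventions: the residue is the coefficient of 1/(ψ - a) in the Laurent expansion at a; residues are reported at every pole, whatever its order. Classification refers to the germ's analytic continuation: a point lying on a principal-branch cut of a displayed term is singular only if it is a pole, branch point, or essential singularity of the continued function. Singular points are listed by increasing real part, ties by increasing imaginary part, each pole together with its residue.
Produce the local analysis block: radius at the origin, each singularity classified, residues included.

Denominator factor (ψ - 1/6): pole of order 1 at 1/6, modulus 1/6.
Denominator factor (ψ - 5/7): pole of order 1 at 5/7, modulus 5/7.
The radius of convergence is the smallest modulus among the singular points: 1/6.
At the order-1 pole 1/6 set g(ψ) = (ψ - (1/6))*f(ψ) = (14*ψ**2/5 + 29*ψ/38 + 31/19)/(ψ - 5/7).
Simple pole: residue = g(a) at a = 1/6, which is -43967/13110.
At the order-1 pole 5/7 set g(ψ) = (ψ - (5/7))*f(ψ) = (14*ψ**2/5 + 29*ψ/38 + 31/19)/(ψ - 1/6).
Simple pole: residue = g(a) at a = 5/7, which is 2877/437.
List the singular points by increasing real part (a conjugate pair: the negative imaginary part first).

Radius of convergence at 0: 1/6.
At 1/6: a pole of order 1; residue -43967/13110.
At 5/7: a pole of order 1; residue 2877/437.


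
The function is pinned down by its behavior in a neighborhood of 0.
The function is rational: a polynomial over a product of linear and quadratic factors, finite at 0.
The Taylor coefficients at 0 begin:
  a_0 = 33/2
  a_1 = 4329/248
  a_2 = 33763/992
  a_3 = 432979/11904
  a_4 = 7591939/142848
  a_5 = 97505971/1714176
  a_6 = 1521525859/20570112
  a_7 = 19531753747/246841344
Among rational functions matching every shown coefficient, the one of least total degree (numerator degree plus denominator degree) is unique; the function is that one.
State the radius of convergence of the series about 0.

The radius of convergence is -1/24 + (1/24)*sqrt(577).

No rational of total degree below 4 reproduces all 8 coefficients; solving the [1/3] Pade equations on them gives f(ν) = (33/2 - 13*ν/31)/((ν - 1)*(ν**2 + ν/12 - 1)), whose expansion matches every shown term.
Denominator factor (ν - 1): pole of order 1 at 1, modulus 1.
Denominator factor (ν**2 + ν/12 - 1): discriminant 577/144, real irrational roots -1/24 + (1/24)*sqrt(577) and -1/24 - (1/24)*sqrt(577); poles of order 1, moduli -1/24 + (1/24)*sqrt(577) and 1/24 + (1/24)*sqrt(577).
The radius of convergence is the smallest modulus among the singular points: -1/24 + (1/24)*sqrt(577).


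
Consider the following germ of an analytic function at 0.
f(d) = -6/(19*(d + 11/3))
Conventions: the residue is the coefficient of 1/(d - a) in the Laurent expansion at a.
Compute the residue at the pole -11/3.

At the order-1 pole -11/3 set g(d) = (d - (-11/3))*f(d) = -6/19.
Simple pole: residue = g(a) at a = -11/3, which is -6/19.

The residue is -6/19.


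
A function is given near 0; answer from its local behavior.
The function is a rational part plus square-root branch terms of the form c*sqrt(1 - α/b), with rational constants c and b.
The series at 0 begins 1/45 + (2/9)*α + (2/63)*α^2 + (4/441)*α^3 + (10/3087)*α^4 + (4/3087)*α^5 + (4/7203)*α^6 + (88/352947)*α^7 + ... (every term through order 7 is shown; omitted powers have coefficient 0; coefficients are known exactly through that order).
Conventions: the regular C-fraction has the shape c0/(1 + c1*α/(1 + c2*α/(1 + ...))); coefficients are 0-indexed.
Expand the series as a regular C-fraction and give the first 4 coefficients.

The regular C-fraction coefficients are [1/45, -10, 69/7, 1/483].

Taylor coefficients (read off): a_0 = 1/45, a_1 = 2/9, a_2 = 2/63, a_3 = 4/441.
c0 = a_0 = 1/45. Peel one level at a time: if S = 1 + c*α/S' with S'(0) = 1, then c is the α-coefficient of S and S' = c*α/(S - 1).
S_1 = c0/f = 1 + (-10)*α + (690/7)*α^2 + ...; c1 = -10.
S_2 = c1*α/(S_1 - 1) = 1 + (69/7)*α + (-1/49)*α^2 + ...; c2 = 69/7.
S_3 = c2*α/(S_2 - 1) = 1 + (1/483)*α + ...; c3 = 1/483.


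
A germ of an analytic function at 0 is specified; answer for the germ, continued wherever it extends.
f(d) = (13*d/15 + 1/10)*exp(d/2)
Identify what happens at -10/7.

The point is a regular point.

There is no denominator, hence no pole anywhere.
The factor exp(d/2) is entire.
So the germ continues analytically to -10/7.


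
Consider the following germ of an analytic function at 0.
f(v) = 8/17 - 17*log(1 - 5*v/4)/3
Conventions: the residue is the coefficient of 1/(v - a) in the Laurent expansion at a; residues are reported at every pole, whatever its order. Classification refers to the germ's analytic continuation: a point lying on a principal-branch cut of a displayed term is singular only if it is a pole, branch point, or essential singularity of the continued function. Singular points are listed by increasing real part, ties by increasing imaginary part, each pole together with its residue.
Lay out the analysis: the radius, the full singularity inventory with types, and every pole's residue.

Radius of convergence at 0: 4/5.
At 4/5: a logarithmic branch point.

Branch term (-17/3)*log(1 - v/(4/5)): its argument vanishes at v = 4/5, a logarithmic branch point, modulus 4/5.
The radius of convergence is the smallest modulus among the singular points: 4/5.


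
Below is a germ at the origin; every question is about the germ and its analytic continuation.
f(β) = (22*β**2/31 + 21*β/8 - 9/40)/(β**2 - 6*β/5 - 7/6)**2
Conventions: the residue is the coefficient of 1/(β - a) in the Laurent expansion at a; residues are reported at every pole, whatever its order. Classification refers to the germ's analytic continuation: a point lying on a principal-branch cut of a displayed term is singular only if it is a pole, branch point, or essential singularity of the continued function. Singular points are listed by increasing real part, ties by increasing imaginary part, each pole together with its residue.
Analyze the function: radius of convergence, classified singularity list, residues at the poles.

Denominator factor (β**2 - 6*β/5 - 7/6)^2: discriminant 458/75, real irrational roots 3/5 + (1/30)*sqrt(1374) and 3/5 - (1/30)*sqrt(1374); poles of order 2, moduli 3/5 + (1/30)*sqrt(1374) and -3/5 + (1/30)*sqrt(1374).
The radius of convergence is the smallest modulus among the singular points: -3/5 + (1/30)*sqrt(1374).
The factor β**2 - 6*β/5 - 7/6 splits as (β - a)(β - a') with a = 3/5 - (1/30)*sqrt(1374), a' = 3/5 + (1/30)*sqrt(1374). At the order-2 pole a set g(β) = (β - a)^2*f(β) = [22*β**2/31 + 21*β/8 - 9/40] / (β - a')^2.
Order-2 pole: residue = g'(a); g'(3/5 - (1/30)*sqrt(1374)) = (24275/13005368)*sqrt(1374), so the residue is (24275/13005368)*sqrt(1374).
The factor β**2 - 6*β/5 - 7/6 splits as (β - a)(β - a') with a = 3/5 + (1/30)*sqrt(1374), a' = 3/5 - (1/30)*sqrt(1374). At the order-2 pole a set g(β) = (β - a)^2*f(β) = [22*β**2/31 + 21*β/8 - 9/40] / (β - a')^2.
Order-2 pole: residue = g'(a); g'(3/5 + (1/30)*sqrt(1374)) = -(24275/13005368)*sqrt(1374), so the residue is -(24275/13005368)*sqrt(1374).
List the singular points by increasing real part (a conjugate pair: the negative imaginary part first).

Radius of convergence at 0: -3/5 + (1/30)*sqrt(1374).
At 3/5 - (1/30)*sqrt(1374): a pole of order 2; residue (24275/13005368)*sqrt(1374).
At 3/5 + (1/30)*sqrt(1374): a pole of order 2; residue -(24275/13005368)*sqrt(1374).


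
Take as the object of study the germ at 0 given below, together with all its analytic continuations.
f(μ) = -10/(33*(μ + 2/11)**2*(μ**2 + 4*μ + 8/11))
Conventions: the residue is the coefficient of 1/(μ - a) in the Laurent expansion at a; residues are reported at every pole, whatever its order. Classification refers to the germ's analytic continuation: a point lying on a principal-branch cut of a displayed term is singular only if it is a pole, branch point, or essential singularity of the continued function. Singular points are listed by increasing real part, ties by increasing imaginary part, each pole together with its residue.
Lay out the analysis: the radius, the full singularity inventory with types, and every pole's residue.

Radius of convergence at 0: 2/11.
At -2 - (6/11)*sqrt(11): a pole of order 1; residue -3025/6 + (10945/72)*sqrt(11).
At -2 + (6/11)*sqrt(11): a pole of order 1; residue -3025/6 - (10945/72)*sqrt(11).
At -2/11: a pole of order 2; residue 3025/3.


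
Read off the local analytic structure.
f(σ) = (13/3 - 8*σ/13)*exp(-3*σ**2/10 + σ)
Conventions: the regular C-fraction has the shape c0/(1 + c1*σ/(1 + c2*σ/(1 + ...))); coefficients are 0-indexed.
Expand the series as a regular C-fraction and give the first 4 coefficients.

Taylor coefficients (expand at 0): a_0 = 13/3, a_1 = 145/39, a_2 = 49/195, a_3 = -82/117.
c0 = a_0 = 13/3. Peel one level at a time: if S = 1 + c*σ/S' with S'(0) = 1, then c is the σ-coefficient of S and S' = c*σ/(S - 1).
S_1 = c0/f = 1 + (-145/169)*σ + (96844/142805)*σ^2 + ...; c1 = -145/169.
S_2 = c1*σ/(S_1 - 1) = 1 + (96844/122525)*σ + (304453/1576875)*σ^2 + ...; c2 = 96844/122525.
S_3 = c2*σ/(S_2 - 1) = 1 + (-51452557/210635700)*σ + ...; c3 = -51452557/210635700.

The regular C-fraction coefficients are [13/3, -145/169, 96844/122525, -51452557/210635700].


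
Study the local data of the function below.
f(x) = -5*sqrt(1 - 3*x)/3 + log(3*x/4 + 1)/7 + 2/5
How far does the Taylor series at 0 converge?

The radius of convergence is 1/3.

Branch term (1/7)*log(1 - x/(-4/3)): its argument vanishes at x = -4/3, a logarithmic branch point, modulus 4/3.
Branch term (-5/3)*sqrt(1 - x/(1/3)): its argument vanishes at x = 1/3, a square-root branch point, modulus 1/3.
The radius of convergence is the smallest modulus among the singular points: 1/3.


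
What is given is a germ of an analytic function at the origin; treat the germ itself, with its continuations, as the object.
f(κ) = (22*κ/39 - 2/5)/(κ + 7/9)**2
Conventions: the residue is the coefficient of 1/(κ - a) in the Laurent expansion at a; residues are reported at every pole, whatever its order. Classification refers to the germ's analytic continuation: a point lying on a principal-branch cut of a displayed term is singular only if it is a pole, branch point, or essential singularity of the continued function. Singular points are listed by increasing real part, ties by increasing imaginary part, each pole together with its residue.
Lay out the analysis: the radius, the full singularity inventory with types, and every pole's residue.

Radius of convergence at 0: 7/9.
At -7/9: a pole of order 2; residue 22/39.

Denominator factor (κ + 7/9)^2: pole of order 2 at -7/9, modulus 7/9.
The radius of convergence is the smallest modulus among the singular points: 7/9.
At the order-2 pole -7/9 set g(κ) = (κ - (-7/9))^2*f(κ) = 22*κ/39 - 2/5.
Order-2 pole: residue = g'(a); g'(-7/9) = 22/39, so the residue is 22/39.


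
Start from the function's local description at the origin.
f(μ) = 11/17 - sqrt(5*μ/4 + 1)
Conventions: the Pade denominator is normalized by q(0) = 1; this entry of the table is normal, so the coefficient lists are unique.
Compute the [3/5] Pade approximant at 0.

The Pade approximant has numerator coefficients [-6/17, -417175/319192, -13986225/10214144, -33532125/81713152]; denominator coefficients [1, 4535/2347, 1215325/1201664, 1829375/19226624, -265625/38453248, 3771875/4922015744].

Taylor coefficients needed (expand at 0): a_0 = -6/17, a_1 = -5/8, a_2 = 25/128, a_3 = -125/1024, a_4 = 3125/32768, a_5 = -21875/262144, a_6 = 328125/4194304, a_7 = -2578125/33554432, a_8 = 167578125/2147483648.
Write the denominator as Q(μ) = 1 + q1*μ + q2*μ^2 + q3*μ^3 + q4*μ^4 + q5*μ^5. Requiring Q*f - P = O(μ^9) with deg P <= 3 kills the coefficients of μ^4..μ^8 in Q*f:
  μ^4: a_4 + q1*a_3 + q2*a_2 + q3*a_1 + q4*a_0 = 0, i.e. 3125/32768 + (-125/1024)*q1 + (25/128)*q2 + (-5/8)*q3 + (-6/17)*q4 = 0.
  μ^5: a_5 + q1*a_4 + q2*a_3 + q3*a_2 + q4*a_1 + q5*a_0 = 0, i.e. -21875/262144 + (3125/32768)*q1 + (-125/1024)*q2 + (25/128)*q3 + (-5/8)*q4 + (-6/17)*q5 = 0.
  μ^6: a_6 + q1*a_5 + q2*a_4 + q3*a_3 + q4*a_2 + q5*a_1 = 0, i.e. 328125/4194304 + (-21875/262144)*q1 + (3125/32768)*q2 + (-125/1024)*q3 + (25/128)*q4 + (-5/8)*q5 = 0.
  μ^7: a_7 + q1*a_6 + q2*a_5 + q3*a_4 + q4*a_3 + q5*a_2 = 0, i.e. -2578125/33554432 + (328125/4194304)*q1 + (-21875/262144)*q2 + (3125/32768)*q3 + (-125/1024)*q4 + (25/128)*q5 = 0.
  μ^8: a_8 + q1*a_7 + q2*a_6 + q3*a_5 + q4*a_4 + q5*a_3 = 0, i.e. 167578125/2147483648 + (-2578125/33554432)*q1 + (328125/4194304)*q2 + (-21875/262144)*q3 + (3125/32768)*q4 + (-125/1024)*q5 = 0.
Solving this linear system: q1 = 4535/2347, q2 = 1215325/1201664, q3 = 1829375/19226624, q4 = -265625/38453248, q5 = 3771875/4922015744.
The numerator is Q*f truncated at degree 3: P0 = a_0 = -6/17; P1 = a_1 + q1*a_0 = -417175/319192; P2 = a_2 + q1*a_1 + q2*a_0 = -13986225/10214144; P3 = a_3 + q1*a_2 + q2*a_1 + q3*a_0 = -33532125/81713152.


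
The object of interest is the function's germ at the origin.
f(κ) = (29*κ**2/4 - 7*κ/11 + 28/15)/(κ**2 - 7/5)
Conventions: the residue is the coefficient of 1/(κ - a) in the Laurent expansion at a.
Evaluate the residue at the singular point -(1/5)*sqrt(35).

The residue is -7/22 - (103/120)*sqrt(35).

The factor κ**2 - 7/5 splits as (κ - a)(κ - a') with a = -(1/5)*sqrt(35), a' = (1/5)*sqrt(35). At the order-1 pole a set g(κ) = (κ - a)*f(κ) = [29*κ**2/4 - 7*κ/11 + 28/15] / (κ - a').
Simple pole: residue = g(a) at a = -(1/5)*sqrt(35), which is -7/22 - (103/120)*sqrt(35).


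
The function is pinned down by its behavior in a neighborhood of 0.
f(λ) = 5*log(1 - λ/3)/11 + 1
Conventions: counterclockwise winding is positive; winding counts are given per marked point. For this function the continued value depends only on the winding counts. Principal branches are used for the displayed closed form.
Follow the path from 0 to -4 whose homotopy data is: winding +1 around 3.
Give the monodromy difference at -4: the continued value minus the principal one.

The rational part is single-valued and drops out of the difference; each branch term changes only by its own monodromy.
(5/11)*log(1 - λ/(3)): each positive loop around 3 adds 2*pi*i to the log, so winding +1 contributes (5/11)*(1)*2*pi*i = (10/11)*pi*i.
Summing the contributions at λ = -4 gives (10/11)*pi*i.

Continued minus principal equals (10/11)*pi*i.


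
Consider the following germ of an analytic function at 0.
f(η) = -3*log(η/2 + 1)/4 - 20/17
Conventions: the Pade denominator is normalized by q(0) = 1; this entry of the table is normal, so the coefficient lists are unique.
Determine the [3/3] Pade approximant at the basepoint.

Taylor coefficients needed (expand at 0): a_0 = -20/17, a_1 = -3/8, a_2 = 3/32, a_3 = -1/32, a_4 = 3/256, a_5 = -3/640, a_6 = 1/512.
Write the denominator as Q(η) = 1 + q1*η + q2*η^2 + q3*η^3. Requiring Q*f - P = O(η^7) with deg P <= 3 kills the coefficients of η^4..η^6 in Q*f:
  η^4: a_4 + q1*a_3 + q2*a_2 + q3*a_1 = 0, i.e. 3/256 + (-1/32)*q1 + (3/32)*q2 + (-3/8)*q3 = 0.
  η^5: a_5 + q1*a_4 + q2*a_3 + q3*a_2 = 0, i.e. -3/640 + (3/256)*q1 + (-1/32)*q2 + (3/32)*q3 = 0.
  η^6: a_6 + q1*a_5 + q2*a_4 + q3*a_3 = 0, i.e. 1/512 + (-3/640)*q1 + (3/256)*q2 + (-1/32)*q3 = 0.
Solving this linear system: q1 = 3/4, q2 = 3/20, q3 = 1/160.
The numerator is Q*f truncated at degree 3: P0 = a_0 = -20/17; P1 = a_1 + q1*a_0 = -171/136; P2 = a_2 + q1*a_1 + q2*a_0 = -99/272; P3 = a_3 + q1*a_2 + q2*a_1 + q3*a_0 = -267/10880.

The Pade approximant has numerator coefficients [-20/17, -171/136, -99/272, -267/10880]; denominator coefficients [1, 3/4, 3/20, 1/160].


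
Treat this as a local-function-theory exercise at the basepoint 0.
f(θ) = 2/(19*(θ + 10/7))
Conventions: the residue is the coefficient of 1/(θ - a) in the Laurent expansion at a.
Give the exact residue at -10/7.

The residue is 2/19.

At the order-1 pole -10/7 set g(θ) = (θ - (-10/7))*f(θ) = 2/19.
Simple pole: residue = g(a) at a = -10/7, which is 2/19.


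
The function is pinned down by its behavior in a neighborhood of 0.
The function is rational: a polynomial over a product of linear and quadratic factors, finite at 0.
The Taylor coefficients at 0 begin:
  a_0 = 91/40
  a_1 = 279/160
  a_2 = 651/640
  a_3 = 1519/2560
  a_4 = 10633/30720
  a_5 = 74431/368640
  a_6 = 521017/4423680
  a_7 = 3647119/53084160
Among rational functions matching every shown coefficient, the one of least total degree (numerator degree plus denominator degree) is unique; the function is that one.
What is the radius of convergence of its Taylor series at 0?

The radius of convergence is 12/7.

No rational of total degree below 2 reproduces all 8 coefficients; solving the [1/1] Pade equations on them gives f(r) = (-5*r/7 - 39/10)/(r - 12/7), whose expansion matches every shown term.
Denominator factor (r - 12/7): pole of order 1 at 12/7, modulus 12/7.
The radius of convergence is the smallest modulus among the singular points: 12/7.


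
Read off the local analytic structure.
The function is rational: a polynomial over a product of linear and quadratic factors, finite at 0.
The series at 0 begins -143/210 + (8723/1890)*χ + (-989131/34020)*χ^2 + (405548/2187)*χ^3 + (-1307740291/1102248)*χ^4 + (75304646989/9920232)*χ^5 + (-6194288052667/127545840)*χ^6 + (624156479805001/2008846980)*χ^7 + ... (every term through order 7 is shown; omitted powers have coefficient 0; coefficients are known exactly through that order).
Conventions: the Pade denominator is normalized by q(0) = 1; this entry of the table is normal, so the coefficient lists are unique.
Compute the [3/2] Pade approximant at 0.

Taylor coefficients needed (read off): a_0 = -143/210, a_1 = 8723/1890, a_2 = -989131/34020, a_3 = 405548/2187, a_4 = -1307740291/1102248, a_5 = 75304646989/9920232.
Write the denominator as Q(χ) = 1 + q1*χ + q2*χ^2. Requiring Q*f - P = O(χ^6) with deg P <= 3 kills the coefficients of χ^4..χ^5 in Q*f:
  χ^4: a_4 + q1*a_3 + q2*a_2 = 0, i.e. -1307740291/1102248 + (405548/2187)*q1 + (-989131/34020)*q2 = 0.
  χ^5: a_5 + q1*a_4 + q2*a_3 = 0, i.e. 75304646989/9920232 + (-1307740291/1102248)*q1 + (405548/2187)*q2 = 0.
Solving this linear system: q1 = 429173293/66638763, q2 = 107687395/399832578.
The numerator is Q*f truncated at degree 3: P0 = a_0 = -143/210; P1 = a_1 + q1*a_0 = 59555353/259150745; P2 = a_2 + q1*a_1 + q2*a_0 = 241419321/518301490; P3 = a_3 + q1*a_2 + q2*a_1 = -148407831/259150745.

The Pade approximant has numerator coefficients [-143/210, 59555353/259150745, 241419321/518301490, -148407831/259150745]; denominator coefficients [1, 429173293/66638763, 107687395/399832578].


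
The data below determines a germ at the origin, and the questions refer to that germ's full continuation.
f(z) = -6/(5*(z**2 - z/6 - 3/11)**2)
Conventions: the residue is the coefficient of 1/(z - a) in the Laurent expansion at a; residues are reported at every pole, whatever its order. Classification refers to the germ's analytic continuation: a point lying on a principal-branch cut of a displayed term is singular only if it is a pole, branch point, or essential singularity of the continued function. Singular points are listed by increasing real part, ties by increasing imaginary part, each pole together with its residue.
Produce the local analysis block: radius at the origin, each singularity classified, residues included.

Radius of convergence at 0: -1/12 + (1/132)*sqrt(4873).
At 1/12 - (1/132)*sqrt(4873): a pole of order 2; residue -(28512/981245)*sqrt(4873).
At 1/12 + (1/132)*sqrt(4873): a pole of order 2; residue (28512/981245)*sqrt(4873).

Denominator factor (z**2 - z/6 - 3/11)^2: discriminant 443/396, real irrational roots 1/12 + (1/132)*sqrt(4873) and 1/12 - (1/132)*sqrt(4873); poles of order 2, moduli 1/12 + (1/132)*sqrt(4873) and -1/12 + (1/132)*sqrt(4873).
The radius of convergence is the smallest modulus among the singular points: -1/12 + (1/132)*sqrt(4873).
The factor z**2 - z/6 - 3/11 splits as (z - a)(z - a') with a = 1/12 - (1/132)*sqrt(4873), a' = 1/12 + (1/132)*sqrt(4873). At the order-2 pole a set g(z) = (z - a)^2*f(z) = [-6/5] / (z - a')^2.
Order-2 pole: residue = g'(a); g'(1/12 - (1/132)*sqrt(4873)) = -(28512/981245)*sqrt(4873), so the residue is -(28512/981245)*sqrt(4873).
The factor z**2 - z/6 - 3/11 splits as (z - a)(z - a') with a = 1/12 + (1/132)*sqrt(4873), a' = 1/12 - (1/132)*sqrt(4873). At the order-2 pole a set g(z) = (z - a)^2*f(z) = [-6/5] / (z - a')^2.
Order-2 pole: residue = g'(a); g'(1/12 + (1/132)*sqrt(4873)) = (28512/981245)*sqrt(4873), so the residue is (28512/981245)*sqrt(4873).
List the singular points by increasing real part (a conjugate pair: the negative imaginary part first).


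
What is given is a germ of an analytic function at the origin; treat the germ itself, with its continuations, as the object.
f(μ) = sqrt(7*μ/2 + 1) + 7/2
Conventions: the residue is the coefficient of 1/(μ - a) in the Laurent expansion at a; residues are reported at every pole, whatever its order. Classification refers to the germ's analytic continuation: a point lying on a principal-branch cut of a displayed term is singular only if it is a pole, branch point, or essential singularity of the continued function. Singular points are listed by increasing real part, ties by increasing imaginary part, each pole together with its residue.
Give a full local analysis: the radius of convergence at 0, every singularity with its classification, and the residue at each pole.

Radius of convergence at 0: 2/7.
At -2/7: an algebraic (square-root) branch point.

Branch term (1)*sqrt(1 - μ/(-2/7)): its argument vanishes at μ = -2/7, a square-root branch point, modulus 2/7.
The radius of convergence is the smallest modulus among the singular points: 2/7.


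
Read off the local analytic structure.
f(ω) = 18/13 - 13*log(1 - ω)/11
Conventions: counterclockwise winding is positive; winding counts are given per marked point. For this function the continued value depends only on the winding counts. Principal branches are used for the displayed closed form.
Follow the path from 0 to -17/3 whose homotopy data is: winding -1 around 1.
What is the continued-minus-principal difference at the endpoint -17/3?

Continued minus principal equals (26/11)*pi*i.

The rational part is single-valued and drops out of the difference; each branch term changes only by its own monodromy.
(-13/11)*log(1 - ω/(1)): each positive loop around 1 adds 2*pi*i to the log, so winding -1 contributes (-13/11)*(-1)*2*pi*i = (26/11)*pi*i.
Summing the contributions at ω = -17/3 gives (26/11)*pi*i.


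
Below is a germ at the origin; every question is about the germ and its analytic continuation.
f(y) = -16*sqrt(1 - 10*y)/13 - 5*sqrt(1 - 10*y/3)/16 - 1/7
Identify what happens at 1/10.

The point is an algebraic (square-root) branch point.

The term (-16/13)*sqrt(1 - y/(1/10)) has argument 1 - 1/10/(1/10) = 0 at 1/10: a square-root (algebraic, two-sheeted) branch point; the remaining terms are analytic or single-valued there.


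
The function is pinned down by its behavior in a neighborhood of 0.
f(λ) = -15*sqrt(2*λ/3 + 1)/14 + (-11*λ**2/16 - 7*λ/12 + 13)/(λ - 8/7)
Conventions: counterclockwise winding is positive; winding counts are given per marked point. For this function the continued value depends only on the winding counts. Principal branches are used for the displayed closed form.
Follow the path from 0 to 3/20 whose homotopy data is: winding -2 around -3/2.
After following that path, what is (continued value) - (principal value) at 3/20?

The rational part is single-valued and drops out of the difference; each branch term changes only by its own monodromy.
(-15/14)*sqrt(1 - λ/(-3/2)): winding -2 is even, the square root returns to the same sheet, contribution 0.
Summing the contributions at λ = 3/20 gives 0.

Continued minus principal equals 0.


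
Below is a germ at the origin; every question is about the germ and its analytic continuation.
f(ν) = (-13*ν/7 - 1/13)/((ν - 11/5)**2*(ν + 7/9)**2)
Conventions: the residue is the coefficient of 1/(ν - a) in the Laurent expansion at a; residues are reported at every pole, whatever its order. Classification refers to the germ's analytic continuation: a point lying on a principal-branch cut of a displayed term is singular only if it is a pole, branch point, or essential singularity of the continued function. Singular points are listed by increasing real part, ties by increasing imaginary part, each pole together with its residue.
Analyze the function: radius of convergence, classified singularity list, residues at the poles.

Radius of convergence at 0: 7/9.
At -7/9: a pole of order 2; residue -11589075/109477732.
At 11/5: a pole of order 2; residue 11589075/109477732.

Denominator factor (ν - 11/5)^2: pole of order 2 at 11/5, modulus 11/5.
Denominator factor (ν + 7/9)^2: pole of order 2 at -7/9, modulus 7/9.
The radius of convergence is the smallest modulus among the singular points: 7/9.
At the order-2 pole -7/9 set g(ν) = (ν - (-7/9))^2*f(ν) = (-13*ν/7 - 1/13)/(ν - 11/5)**2.
Order-2 pole: residue = g'(a); g'(-7/9) = -11589075/109477732, so the residue is -11589075/109477732.
At the order-2 pole 11/5 set g(ν) = (ν - (11/5))^2*f(ν) = (-13*ν/7 - 1/13)/(ν + 7/9)**2.
Order-2 pole: residue = g'(a); g'(11/5) = 11589075/109477732, so the residue is 11589075/109477732.
List the singular points by increasing real part (a conjugate pair: the negative imaginary part first).


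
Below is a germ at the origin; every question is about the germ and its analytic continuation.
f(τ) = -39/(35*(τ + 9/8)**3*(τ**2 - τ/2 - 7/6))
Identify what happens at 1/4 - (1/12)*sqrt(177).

The denominator factor τ**2 - τ/2 - 7/6 vanishes at 1/4 - (1/12)*sqrt(177) and appears to the power 1; the numerator there equals -39/35, nonzero, and no other factor vanishes.
Hence a pole whose order is the multiplicity, 1.

The point is a pole of order 1.


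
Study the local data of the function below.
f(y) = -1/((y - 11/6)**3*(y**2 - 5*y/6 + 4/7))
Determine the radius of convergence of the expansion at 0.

Denominator factor (y**2 - 5*y/6 + 4/7): discriminant -401/252, complex-conjugate roots (5/12) + ((1/84)*sqrt(2807))*i and (5/12) - ((1/84)*sqrt(2807))*i; poles of order 1, moduli (2/7)*sqrt(7) and (2/7)*sqrt(7).
Denominator factor (y - 11/6)^3: pole of order 3 at 11/6, modulus 11/6.
The radius of convergence is the smallest modulus among the singular points: (2/7)*sqrt(7).

The radius of convergence is (2/7)*sqrt(7).


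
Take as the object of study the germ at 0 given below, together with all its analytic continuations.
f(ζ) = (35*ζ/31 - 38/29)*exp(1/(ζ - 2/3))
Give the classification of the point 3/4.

The point is a regular point.

There is no denominator, hence no pole anywhere.
The essential point of exp(1/(ζ - (2/3))) is 2/3, not 3/4.
So the germ continues analytically to 3/4.


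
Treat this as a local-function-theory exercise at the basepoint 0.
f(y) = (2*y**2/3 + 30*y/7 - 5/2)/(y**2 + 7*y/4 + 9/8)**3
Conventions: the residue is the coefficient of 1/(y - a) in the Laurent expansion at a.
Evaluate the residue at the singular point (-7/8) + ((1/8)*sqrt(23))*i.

The residue is ((104320/36501)*sqrt(23))*i.

The factor y**2 + 7*y/4 + 9/8 splits as (y - a)(y - a') with a = (-7/8) + ((1/8)*sqrt(23))*i, a' = (-7/8) - ((1/8)*sqrt(23))*i. At the order-3 pole a set g(y) = (y - a)^3*f(y) = [2*y**2/3 + 30*y/7 - 5/2] / (y - a')^3.
Order-3 pole: residue = g''(a)/2; g''((-7/8) + ((1/8)*sqrt(23))*i) = ((208640/36501)*sqrt(23))*i, so the residue is ((104320/36501)*sqrt(23))*i.


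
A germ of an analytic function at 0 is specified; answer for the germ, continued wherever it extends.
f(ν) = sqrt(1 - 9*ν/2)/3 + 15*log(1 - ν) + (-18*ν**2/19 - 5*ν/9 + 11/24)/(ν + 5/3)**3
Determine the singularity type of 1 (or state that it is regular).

The term (15)*log(1 - ν/(1)) has argument 1 - 1/(1) = 0 at 1: a logarithmic (infinitely-sheeted) branch point; the remaining terms are analytic or single-valued there.

The point is a logarithmic branch point.


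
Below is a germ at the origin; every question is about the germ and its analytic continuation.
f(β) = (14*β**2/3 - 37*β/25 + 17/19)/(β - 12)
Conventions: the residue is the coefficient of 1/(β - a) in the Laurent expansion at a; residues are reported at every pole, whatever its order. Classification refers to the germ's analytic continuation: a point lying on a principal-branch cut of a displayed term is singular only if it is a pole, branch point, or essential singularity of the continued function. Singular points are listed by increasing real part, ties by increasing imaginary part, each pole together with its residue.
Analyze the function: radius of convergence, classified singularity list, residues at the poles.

Radius of convergence at 0: 12.
At 12: a pole of order 1; residue 311189/475.

Denominator factor (β - 12): pole of order 1 at 12, modulus 12.
The radius of convergence is the smallest modulus among the singular points: 12.
At the order-1 pole 12 set g(β) = (β - (12))*f(β) = 14*β**2/3 - 37*β/25 + 17/19.
Simple pole: residue = g(a) at a = 12, which is 311189/475.


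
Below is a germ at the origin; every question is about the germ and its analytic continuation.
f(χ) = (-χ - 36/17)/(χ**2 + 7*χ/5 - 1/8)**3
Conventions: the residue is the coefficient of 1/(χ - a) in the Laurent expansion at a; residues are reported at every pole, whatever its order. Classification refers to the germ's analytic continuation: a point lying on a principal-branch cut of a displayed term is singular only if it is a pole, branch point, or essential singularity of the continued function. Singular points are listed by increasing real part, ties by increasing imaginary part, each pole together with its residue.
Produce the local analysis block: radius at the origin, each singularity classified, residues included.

Radius of convergence at 0: -7/10 + (1/20)*sqrt(246).
At -7/10 - (1/20)*sqrt(246): a pole of order 3; residue (602500/10544913)*sqrt(246).
At -7/10 + (1/20)*sqrt(246): a pole of order 3; residue -(602500/10544913)*sqrt(246).

Denominator factor (χ**2 + 7*χ/5 - 1/8)^3: discriminant 123/50, real irrational roots -7/10 + (1/20)*sqrt(246) and -7/10 - (1/20)*sqrt(246); poles of order 3, moduli -7/10 + (1/20)*sqrt(246) and 7/10 + (1/20)*sqrt(246).
The radius of convergence is the smallest modulus among the singular points: -7/10 + (1/20)*sqrt(246).
The factor χ**2 + 7*χ/5 - 1/8 splits as (χ - a)(χ - a') with a = -7/10 - (1/20)*sqrt(246), a' = -7/10 + (1/20)*sqrt(246). At the order-3 pole a set g(χ) = (χ - a)^3*f(χ) = [-χ - 36/17] / (χ - a')^3.
Order-3 pole: residue = g''(a)/2; g''(-7/10 - (1/20)*sqrt(246)) = (1205000/10544913)*sqrt(246), so the residue is (602500/10544913)*sqrt(246).
The factor χ**2 + 7*χ/5 - 1/8 splits as (χ - a)(χ - a') with a = -7/10 + (1/20)*sqrt(246), a' = -7/10 - (1/20)*sqrt(246). At the order-3 pole a set g(χ) = (χ - a)^3*f(χ) = [-χ - 36/17] / (χ - a')^3.
Order-3 pole: residue = g''(a)/2; g''(-7/10 + (1/20)*sqrt(246)) = -(1205000/10544913)*sqrt(246), so the residue is -(602500/10544913)*sqrt(246).
List the singular points by increasing real part (a conjugate pair: the negative imaginary part first).


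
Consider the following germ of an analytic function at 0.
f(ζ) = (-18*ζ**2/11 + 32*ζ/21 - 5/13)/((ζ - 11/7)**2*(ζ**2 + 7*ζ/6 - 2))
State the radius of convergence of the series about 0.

The radius of convergence is -7/12 + (1/12)*sqrt(337).

Denominator factor (ζ - 11/7)^2: pole of order 2 at 11/7, modulus 11/7.
Denominator factor (ζ**2 + 7*ζ/6 - 2): discriminant 337/36, real irrational roots -7/12 + (1/12)*sqrt(337) and -7/12 - (1/12)*sqrt(337); poles of order 1, moduli -7/12 + (1/12)*sqrt(337) and 7/12 + (1/12)*sqrt(337).
The radius of convergence is the smallest modulus among the singular points: -7/12 + (1/12)*sqrt(337).


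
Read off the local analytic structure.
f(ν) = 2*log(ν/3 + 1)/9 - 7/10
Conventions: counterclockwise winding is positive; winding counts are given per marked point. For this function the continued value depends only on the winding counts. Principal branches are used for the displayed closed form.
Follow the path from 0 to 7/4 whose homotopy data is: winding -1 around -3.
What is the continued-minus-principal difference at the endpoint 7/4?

The rational part is single-valued and drops out of the difference; each branch term changes only by its own monodromy.
(2/9)*log(1 - ν/(-3)): each positive loop around -3 adds 2*pi*i to the log, so winding -1 contributes (2/9)*(-1)*2*pi*i = -(4/9)*pi*i.
Summing the contributions at ν = 7/4 gives -(4/9)*pi*i.

Continued minus principal equals -(4/9)*pi*i.


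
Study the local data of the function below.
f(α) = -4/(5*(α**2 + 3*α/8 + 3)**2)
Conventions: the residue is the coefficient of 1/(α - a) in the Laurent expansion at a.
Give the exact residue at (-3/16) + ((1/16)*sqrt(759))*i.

The factor α**2 + 3*α/8 + 3 splits as (α - a)(α - a') with a = (-3/16) + ((1/16)*sqrt(759))*i, a' = (-3/16) - ((1/16)*sqrt(759))*i. At the order-2 pole a set g(α) = (α - a)^2*f(α) = [-4/5] / (α - a')^2.
Order-2 pole: residue = g'(a); g'((-3/16) + ((1/16)*sqrt(759))*i) = ((4096/2880405)*sqrt(759))*i, so the residue is ((4096/2880405)*sqrt(759))*i.

The residue is ((4096/2880405)*sqrt(759))*i.


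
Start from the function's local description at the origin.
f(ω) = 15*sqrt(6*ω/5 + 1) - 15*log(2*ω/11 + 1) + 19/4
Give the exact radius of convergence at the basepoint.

Branch term (-15)*log(1 - ω/(-11/2)): its argument vanishes at ω = -11/2, a logarithmic branch point, modulus 11/2.
Branch term (15)*sqrt(1 - ω/(-5/6)): its argument vanishes at ω = -5/6, a square-root branch point, modulus 5/6.
The radius of convergence is the smallest modulus among the singular points: 5/6.

The radius of convergence is 5/6.


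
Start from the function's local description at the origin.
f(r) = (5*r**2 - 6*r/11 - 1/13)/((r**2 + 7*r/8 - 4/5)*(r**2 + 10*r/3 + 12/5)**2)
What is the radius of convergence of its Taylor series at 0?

The radius of convergence is -7/16 + (3/80)*sqrt(705).

Denominator factor (r**2 + 7*r/8 - 4/5): discriminant 1269/320, real irrational roots -7/16 + (3/80)*sqrt(705) and -7/16 - (3/80)*sqrt(705); poles of order 1, moduli -7/16 + (3/80)*sqrt(705) and 7/16 + (3/80)*sqrt(705).
Denominator factor (r**2 + 10*r/3 + 12/5)^2: discriminant 68/45, real irrational roots -5/3 + (1/15)*sqrt(85) and -5/3 - (1/15)*sqrt(85); poles of order 2, moduli 5/3 - (1/15)*sqrt(85) and 5/3 + (1/15)*sqrt(85).
The radius of convergence is the smallest modulus among the singular points: -7/16 + (3/80)*sqrt(705).


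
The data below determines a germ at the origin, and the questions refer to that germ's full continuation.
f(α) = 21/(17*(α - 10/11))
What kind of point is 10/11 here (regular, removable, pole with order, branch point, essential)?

The denominator factor α - 10/11 vanishes at 10/11 and appears to the power 1; the numerator there equals 21/17, nonzero, and no other factor vanishes.
Hence a pole whose order is the multiplicity, 1.

The point is a pole of order 1.


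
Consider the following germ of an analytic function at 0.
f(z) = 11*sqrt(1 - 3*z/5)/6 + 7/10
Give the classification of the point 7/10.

There is no denominator, hence no pole anywhere.
Branch term sqrt(1 - z/(5/3)): argument at 7/10 is 29/50, nonzero, so 7/10 is not its branch point (a point on a principal cut is still regular for the continued germ).
So the germ continues analytically to 7/10.

The point is a regular point.


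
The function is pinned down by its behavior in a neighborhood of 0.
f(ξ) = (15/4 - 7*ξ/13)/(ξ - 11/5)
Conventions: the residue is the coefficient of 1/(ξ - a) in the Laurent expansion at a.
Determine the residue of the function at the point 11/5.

At the order-1 pole 11/5 set g(ξ) = (ξ - (11/5))*f(ξ) = 15/4 - 7*ξ/13.
Simple pole: residue = g(a) at a = 11/5, which is 667/260.

The residue is 667/260.


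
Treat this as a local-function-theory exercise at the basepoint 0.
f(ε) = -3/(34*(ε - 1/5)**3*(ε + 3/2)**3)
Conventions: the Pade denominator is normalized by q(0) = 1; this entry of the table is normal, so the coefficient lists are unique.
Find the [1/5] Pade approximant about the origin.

The Pade approximant has numerator coefficients [500/153, -5000/5967]; denominator coefficients [1, -517/39, 149/3, -2311/351, -12620/81, -36800/351].

Taylor coefficients needed (expand at 0): a_0 = 500/153, a_1 = 6500/153, a_2 = 184000/459, a_3 = 13325000/4131, a_4 = 97652500/4131, a_5 = 2017125500/12393, a_6 = 119538401000/111537.
Write the denominator as Q(ε) = 1 + q1*ε + q2*ε^2 + q3*ε^3 + q4*ε^4 + q5*ε^5. Requiring Q*f - P = O(ε^7) with deg P <= 1 kills the coefficients of ε^2..ε^6 in Q*f:
  ε^2: a_2 + q1*a_1 + q2*a_0 = 0, i.e. 184000/459 + (6500/153)*q1 + (500/153)*q2 = 0.
  ε^3: a_3 + q1*a_2 + q2*a_1 + q3*a_0 = 0, i.e. 13325000/4131 + (184000/459)*q1 + (6500/153)*q2 + (500/153)*q3 = 0.
  ε^4: a_4 + q1*a_3 + q2*a_2 + q3*a_1 + q4*a_0 = 0, i.e. 97652500/4131 + (13325000/4131)*q1 + (184000/459)*q2 + (6500/153)*q3 + (500/153)*q4 = 0.
  ε^5: a_5 + q1*a_4 + q2*a_3 + q3*a_2 + q4*a_1 + q5*a_0 = 0, i.e. 2017125500/12393 + (97652500/4131)*q1 + (13325000/4131)*q2 + (184000/459)*q3 + (6500/153)*q4 + (500/153)*q5 = 0.
  ε^6: a_6 + q1*a_5 + q2*a_4 + q3*a_3 + q4*a_2 + q5*a_1 = 0, i.e. 119538401000/111537 + (2017125500/12393)*q1 + (97652500/4131)*q2 + (13325000/4131)*q3 + (184000/459)*q4 + (6500/153)*q5 = 0.
Solving this linear system: q1 = -517/39, q2 = 149/3, q3 = -2311/351, q4 = -12620/81, q5 = -36800/351.
The numerator is Q*f truncated at degree 1: P0 = a_0 = 500/153; P1 = a_1 + q1*a_0 = -5000/5967.


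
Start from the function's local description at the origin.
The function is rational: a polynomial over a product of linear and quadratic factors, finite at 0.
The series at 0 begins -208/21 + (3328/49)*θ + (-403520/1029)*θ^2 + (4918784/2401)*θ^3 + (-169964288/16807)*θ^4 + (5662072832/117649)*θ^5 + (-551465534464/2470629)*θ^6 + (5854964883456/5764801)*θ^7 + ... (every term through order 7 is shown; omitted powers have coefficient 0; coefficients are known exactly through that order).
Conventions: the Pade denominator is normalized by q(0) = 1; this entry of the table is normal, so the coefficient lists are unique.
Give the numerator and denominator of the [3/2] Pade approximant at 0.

The Pade approximant has numerator coefficients [-208/21, -980096/88431, -682240/88431, -53248/88431]; denominator coefficients [1, 235112/29477, 468108/29477].

Taylor coefficients needed (read off): a_0 = -208/21, a_1 = 3328/49, a_2 = -403520/1029, a_3 = 4918784/2401, a_4 = -169964288/16807, a_5 = 5662072832/117649.
Write the denominator as Q(θ) = 1 + q1*θ + q2*θ^2. Requiring Q*f - P = O(θ^6) with deg P <= 3 kills the coefficients of θ^4..θ^5 in Q*f:
  θ^4: a_4 + q1*a_3 + q2*a_2 = 0, i.e. -169964288/16807 + (4918784/2401)*q1 + (-403520/1029)*q2 = 0.
  θ^5: a_5 + q1*a_4 + q2*a_3 = 0, i.e. 5662072832/117649 + (-169964288/16807)*q1 + (4918784/2401)*q2 = 0.
Solving this linear system: q1 = 235112/29477, q2 = 468108/29477.
The numerator is Q*f truncated at degree 3: P0 = a_0 = -208/21; P1 = a_1 + q1*a_0 = -980096/88431; P2 = a_2 + q1*a_1 + q2*a_0 = -682240/88431; P3 = a_3 + q1*a_2 + q2*a_1 = -53248/88431.


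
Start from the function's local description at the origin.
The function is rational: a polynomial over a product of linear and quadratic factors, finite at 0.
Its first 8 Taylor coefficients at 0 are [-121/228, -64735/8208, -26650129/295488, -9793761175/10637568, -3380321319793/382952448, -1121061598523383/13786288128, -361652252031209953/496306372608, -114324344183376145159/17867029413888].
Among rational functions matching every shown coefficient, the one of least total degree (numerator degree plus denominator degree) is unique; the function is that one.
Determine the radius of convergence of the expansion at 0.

The radius of convergence is -4/3 + (2/33)*sqrt(583).

No rational of total degree below 6 reproduces all 8 coefficients; solving the [0/6] Pade equations on them gives f(ω) = 6/(19*(ω**2 + 7*ω/8 - 9/2)*(ω**2 + 8*ω/3 - 4/11)**2), whose expansion matches every shown term.
Denominator factor (ω**2 + 7*ω/8 - 9/2): discriminant 1201/64, real irrational roots -7/16 + (1/16)*sqrt(1201) and -7/16 - (1/16)*sqrt(1201); poles of order 1, moduli -7/16 + (1/16)*sqrt(1201) and 7/16 + (1/16)*sqrt(1201).
Denominator factor (ω**2 + 8*ω/3 - 4/11)^2: discriminant 848/99, real irrational roots -4/3 + (2/33)*sqrt(583) and -4/3 - (2/33)*sqrt(583); poles of order 2, moduli -4/3 + (2/33)*sqrt(583) and 4/3 + (2/33)*sqrt(583).
The radius of convergence is the smallest modulus among the singular points: -4/3 + (2/33)*sqrt(583).
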